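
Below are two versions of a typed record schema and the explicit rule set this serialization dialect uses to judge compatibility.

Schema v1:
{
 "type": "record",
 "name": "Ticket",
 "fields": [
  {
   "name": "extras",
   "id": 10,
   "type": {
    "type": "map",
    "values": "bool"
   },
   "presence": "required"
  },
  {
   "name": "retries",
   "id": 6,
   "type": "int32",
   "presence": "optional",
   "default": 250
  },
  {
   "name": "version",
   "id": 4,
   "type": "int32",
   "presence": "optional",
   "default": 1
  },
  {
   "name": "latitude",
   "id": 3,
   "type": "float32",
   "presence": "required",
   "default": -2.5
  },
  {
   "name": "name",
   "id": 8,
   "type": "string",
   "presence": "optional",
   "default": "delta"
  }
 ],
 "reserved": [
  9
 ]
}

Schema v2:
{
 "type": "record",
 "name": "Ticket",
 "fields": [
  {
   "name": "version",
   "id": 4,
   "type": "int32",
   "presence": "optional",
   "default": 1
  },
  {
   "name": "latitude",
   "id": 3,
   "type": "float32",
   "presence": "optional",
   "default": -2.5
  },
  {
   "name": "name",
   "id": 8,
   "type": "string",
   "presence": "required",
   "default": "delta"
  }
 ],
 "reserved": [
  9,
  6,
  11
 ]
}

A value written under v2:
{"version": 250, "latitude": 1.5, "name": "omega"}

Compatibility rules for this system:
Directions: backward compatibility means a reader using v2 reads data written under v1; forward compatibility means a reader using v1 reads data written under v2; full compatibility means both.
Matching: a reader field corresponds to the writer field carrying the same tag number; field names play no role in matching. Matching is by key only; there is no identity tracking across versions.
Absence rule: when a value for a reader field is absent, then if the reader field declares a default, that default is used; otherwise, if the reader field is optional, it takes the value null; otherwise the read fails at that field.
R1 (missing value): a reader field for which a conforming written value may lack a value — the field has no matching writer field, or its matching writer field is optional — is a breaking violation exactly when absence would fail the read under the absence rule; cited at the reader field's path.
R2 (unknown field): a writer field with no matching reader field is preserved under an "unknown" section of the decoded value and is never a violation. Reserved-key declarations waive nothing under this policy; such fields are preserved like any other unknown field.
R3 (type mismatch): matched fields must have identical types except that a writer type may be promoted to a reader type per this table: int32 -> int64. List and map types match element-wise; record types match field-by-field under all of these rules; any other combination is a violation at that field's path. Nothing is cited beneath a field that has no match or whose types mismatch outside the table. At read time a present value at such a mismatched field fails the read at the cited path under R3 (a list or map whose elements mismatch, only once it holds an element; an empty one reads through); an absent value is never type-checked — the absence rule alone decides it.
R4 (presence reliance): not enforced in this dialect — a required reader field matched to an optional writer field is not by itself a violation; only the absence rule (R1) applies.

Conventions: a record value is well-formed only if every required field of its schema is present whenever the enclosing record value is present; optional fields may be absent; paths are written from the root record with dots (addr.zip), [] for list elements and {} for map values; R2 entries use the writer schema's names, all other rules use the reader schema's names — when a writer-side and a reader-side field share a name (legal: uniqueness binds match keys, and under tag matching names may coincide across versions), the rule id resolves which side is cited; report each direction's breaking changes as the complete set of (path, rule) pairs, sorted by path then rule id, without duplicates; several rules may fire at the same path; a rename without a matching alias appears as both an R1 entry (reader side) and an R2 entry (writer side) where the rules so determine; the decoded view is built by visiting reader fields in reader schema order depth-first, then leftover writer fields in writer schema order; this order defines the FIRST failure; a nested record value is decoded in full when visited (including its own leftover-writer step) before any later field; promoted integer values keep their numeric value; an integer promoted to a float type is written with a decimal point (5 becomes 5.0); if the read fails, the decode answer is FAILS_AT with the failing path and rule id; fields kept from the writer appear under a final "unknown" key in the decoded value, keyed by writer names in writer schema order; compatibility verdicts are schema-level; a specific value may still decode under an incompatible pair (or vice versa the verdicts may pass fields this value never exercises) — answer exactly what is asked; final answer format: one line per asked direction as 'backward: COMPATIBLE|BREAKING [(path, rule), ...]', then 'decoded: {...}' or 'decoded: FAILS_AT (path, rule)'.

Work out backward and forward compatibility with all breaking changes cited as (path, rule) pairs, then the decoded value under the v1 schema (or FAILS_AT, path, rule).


arrows below run writer -> reader for Ticket
backward analysis of Ticket with v2 as reader and v1 as writer:
  version: int32 -> int32, writer optional; from version
  latitude: float32 -> float32, writer required; from latitude
  name: string -> string, writer optional; from name
  writer field extras has no reader counterpart
  writer field retries has no reader counterpart
  => backward: COMPATIBLE
forward analysis of Ticket with v1 as reader and v2 as writer:
  extras has no writer counterpart
  retries has no writer counterpart
  version: int32 -> int32, writer optional; from version
  latitude: float32 -> float32, writer optional; from latitude
  name: string -> string, writer required; from name
  R1 fires at extras
  => 1 violation(s): forward is BREAKING for Ticket
decode walk for Ticket under reader schema v1:
  read fails at extras under R1 (no fill)
  => FAILS_AT (extras, R1)

backward: COMPATIBLE []; forward: BREAKING [(extras, R1)]; decoded: FAILS_AT (extras, R1)


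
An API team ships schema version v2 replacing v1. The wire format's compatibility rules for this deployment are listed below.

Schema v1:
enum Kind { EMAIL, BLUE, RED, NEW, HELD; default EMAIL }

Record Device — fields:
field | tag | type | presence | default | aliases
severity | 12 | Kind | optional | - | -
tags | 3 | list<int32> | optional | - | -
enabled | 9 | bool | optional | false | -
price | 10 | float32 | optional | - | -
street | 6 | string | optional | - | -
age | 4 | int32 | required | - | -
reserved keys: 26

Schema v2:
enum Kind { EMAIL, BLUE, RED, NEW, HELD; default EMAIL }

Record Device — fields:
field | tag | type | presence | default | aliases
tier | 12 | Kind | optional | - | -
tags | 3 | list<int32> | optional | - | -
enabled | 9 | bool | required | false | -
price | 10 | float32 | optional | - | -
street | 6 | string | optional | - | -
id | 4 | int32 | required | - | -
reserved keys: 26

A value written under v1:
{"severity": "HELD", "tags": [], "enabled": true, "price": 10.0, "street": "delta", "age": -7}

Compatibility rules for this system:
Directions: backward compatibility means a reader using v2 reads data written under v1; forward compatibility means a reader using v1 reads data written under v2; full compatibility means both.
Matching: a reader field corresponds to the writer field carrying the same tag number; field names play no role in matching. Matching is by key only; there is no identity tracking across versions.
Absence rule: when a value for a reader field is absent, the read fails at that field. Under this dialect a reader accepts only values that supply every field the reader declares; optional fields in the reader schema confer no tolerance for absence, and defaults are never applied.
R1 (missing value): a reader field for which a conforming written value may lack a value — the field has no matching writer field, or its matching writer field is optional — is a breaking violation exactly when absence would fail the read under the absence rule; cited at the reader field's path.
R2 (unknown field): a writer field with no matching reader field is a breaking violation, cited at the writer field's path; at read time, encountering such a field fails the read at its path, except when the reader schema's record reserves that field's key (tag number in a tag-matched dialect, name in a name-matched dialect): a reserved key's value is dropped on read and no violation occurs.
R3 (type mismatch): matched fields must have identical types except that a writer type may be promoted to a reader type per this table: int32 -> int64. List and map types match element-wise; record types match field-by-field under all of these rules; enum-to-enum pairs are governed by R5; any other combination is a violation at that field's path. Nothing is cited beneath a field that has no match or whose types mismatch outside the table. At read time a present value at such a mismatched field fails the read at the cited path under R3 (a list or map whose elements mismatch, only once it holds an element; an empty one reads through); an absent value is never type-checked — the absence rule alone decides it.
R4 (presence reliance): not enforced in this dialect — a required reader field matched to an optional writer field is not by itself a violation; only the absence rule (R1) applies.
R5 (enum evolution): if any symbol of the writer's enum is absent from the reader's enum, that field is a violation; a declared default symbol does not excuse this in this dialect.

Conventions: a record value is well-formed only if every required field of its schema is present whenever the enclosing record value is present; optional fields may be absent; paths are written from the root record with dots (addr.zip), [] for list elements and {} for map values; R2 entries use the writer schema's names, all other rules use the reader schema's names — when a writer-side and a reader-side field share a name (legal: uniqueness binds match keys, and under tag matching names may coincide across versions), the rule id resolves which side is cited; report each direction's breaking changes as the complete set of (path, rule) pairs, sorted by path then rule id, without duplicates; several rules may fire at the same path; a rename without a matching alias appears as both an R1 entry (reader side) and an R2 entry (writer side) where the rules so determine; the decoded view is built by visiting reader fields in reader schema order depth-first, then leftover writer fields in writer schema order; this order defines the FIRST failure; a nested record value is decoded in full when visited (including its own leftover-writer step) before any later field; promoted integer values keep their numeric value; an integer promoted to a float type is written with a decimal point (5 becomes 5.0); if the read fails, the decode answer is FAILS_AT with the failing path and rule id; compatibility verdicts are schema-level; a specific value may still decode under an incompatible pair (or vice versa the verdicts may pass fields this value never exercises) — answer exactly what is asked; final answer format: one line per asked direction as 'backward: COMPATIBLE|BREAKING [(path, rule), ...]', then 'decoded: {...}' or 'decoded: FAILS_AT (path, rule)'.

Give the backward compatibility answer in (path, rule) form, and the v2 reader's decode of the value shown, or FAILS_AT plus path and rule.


backward: BREAKING [(enabled, R1), (price, R1), (street, R1), (tags, R1), (tier, R1)]; decoded: {"tier": "HELD", "tags": [], "enabled": true, "price": 10.0, "street": "delta", "id": -7}

arrows below run writer -> reader for Device
backward pass over Device, reader schema v2, writer schema v1:
  writer optional, Kind -> Kind: reader tier maps from writer severity
  writer optional, list<int32> -> list<int32>: reader tags maps from writer tags
  writer optional, bool -> bool: reader enabled maps from writer enabled
  writer optional, float32 -> float32: reader price maps from writer price
  writer optional, string -> string: reader street maps from writer street
  writer required, int32 -> int32: reader id maps from writer age
  R1 fires at enabled
  R1 fires at price
  R1 fires at street
  R1 fires at tags
  R1 fires at tier
  => backward verdict for Device: BREAKING, 5 violation(s)
decoding the Device value with the v2 reader:
  tier := "HELD" (from writer severity)
  tags := []
  enabled := true
  price := 10.0
  street := "delta"
  id := -7 (from writer age)
  => decoded: {"tier": "HELD", "tags": [], "enabled": true, "price": 10.0, "street": "delta", "id": -7}
remaining Device differences; none change what is asked:
  field enabled in record Device: optional changed to required -> fires only in the forward direction of Device, which is not asked here


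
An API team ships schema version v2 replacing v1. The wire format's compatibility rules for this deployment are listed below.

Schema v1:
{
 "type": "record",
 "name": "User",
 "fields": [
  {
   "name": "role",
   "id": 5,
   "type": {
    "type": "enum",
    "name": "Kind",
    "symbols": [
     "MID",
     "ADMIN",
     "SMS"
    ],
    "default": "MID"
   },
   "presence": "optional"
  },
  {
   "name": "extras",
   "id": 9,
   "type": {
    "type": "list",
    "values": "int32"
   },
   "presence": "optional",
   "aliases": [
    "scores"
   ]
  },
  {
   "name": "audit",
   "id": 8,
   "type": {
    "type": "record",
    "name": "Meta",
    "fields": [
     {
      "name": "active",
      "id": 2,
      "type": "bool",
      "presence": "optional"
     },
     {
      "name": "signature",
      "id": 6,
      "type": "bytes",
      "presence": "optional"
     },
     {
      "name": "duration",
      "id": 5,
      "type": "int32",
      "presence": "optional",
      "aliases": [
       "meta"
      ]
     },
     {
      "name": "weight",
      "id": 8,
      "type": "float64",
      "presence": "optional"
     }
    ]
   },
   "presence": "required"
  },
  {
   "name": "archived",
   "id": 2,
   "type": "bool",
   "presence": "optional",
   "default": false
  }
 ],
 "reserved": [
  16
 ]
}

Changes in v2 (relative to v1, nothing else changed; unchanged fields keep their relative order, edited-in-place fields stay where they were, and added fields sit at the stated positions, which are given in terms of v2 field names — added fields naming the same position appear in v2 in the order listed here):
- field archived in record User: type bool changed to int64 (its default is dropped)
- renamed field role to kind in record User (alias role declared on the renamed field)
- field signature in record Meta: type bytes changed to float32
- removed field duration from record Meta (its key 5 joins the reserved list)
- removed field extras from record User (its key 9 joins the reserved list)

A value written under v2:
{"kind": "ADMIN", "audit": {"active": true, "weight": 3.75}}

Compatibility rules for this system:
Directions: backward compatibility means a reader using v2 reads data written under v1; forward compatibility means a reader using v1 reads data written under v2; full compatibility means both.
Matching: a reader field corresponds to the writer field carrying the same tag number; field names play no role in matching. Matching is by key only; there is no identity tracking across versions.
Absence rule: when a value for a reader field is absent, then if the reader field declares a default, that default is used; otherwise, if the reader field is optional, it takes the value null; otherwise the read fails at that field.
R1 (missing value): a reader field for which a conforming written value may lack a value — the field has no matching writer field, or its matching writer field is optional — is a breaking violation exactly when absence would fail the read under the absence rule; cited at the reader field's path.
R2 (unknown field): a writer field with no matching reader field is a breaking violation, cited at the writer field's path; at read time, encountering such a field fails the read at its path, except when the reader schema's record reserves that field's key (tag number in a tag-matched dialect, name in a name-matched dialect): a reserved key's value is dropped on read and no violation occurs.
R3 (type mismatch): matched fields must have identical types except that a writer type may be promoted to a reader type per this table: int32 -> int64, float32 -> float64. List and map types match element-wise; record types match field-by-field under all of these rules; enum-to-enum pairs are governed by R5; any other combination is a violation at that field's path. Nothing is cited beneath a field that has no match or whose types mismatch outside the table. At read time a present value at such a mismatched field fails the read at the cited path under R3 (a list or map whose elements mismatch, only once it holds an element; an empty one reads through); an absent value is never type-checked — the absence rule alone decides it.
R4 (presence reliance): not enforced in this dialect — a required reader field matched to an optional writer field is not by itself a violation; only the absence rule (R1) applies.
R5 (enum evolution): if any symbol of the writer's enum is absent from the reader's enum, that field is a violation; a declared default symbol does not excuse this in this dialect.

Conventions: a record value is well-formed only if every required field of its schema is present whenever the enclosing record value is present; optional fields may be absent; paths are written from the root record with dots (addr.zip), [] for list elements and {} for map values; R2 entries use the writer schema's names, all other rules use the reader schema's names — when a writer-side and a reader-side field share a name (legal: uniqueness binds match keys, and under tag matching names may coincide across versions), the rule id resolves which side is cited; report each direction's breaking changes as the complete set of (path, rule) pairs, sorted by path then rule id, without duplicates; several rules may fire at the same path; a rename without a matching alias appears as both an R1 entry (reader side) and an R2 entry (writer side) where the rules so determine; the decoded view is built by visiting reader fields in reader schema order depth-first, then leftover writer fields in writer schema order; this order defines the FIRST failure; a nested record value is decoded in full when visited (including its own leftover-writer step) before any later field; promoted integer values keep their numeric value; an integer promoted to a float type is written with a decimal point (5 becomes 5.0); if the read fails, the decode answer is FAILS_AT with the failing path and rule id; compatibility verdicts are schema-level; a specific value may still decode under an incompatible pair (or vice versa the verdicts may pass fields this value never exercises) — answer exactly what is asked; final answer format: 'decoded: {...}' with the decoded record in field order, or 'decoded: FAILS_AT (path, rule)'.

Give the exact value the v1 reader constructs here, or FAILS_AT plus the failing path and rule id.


decoded: {"role": "ADMIN", "extras": null, "audit": {"active": true, "signature": null, "duration": null, "weight": 3.75}, "archived": false}

in User below, arrows point writer -> reader
migrating the User value to v1:
  role := "ADMIN" (from writer kind)
  extras := null (absent, optional -> null)
  audit.active := true
  audit.signature := null (absent, optional -> null)
  audit.duration := null (absent, optional -> null)
  audit.weight := 3.75
  archived := false (absent -> default)
  => decoded: {"role": "ADMIN", "extras": null, "audit": {"active": true, "signature": null, "duration": null, "weight": 3.75}, "archived": false}
the rest of the User diff is inert for this question:
  field archived in record User: type bool changed to int64 (its default is dropped) -> affects the rule determinations only; this particular User value decodes identically
  renamed field role to kind in record User (alias role declared on the renamed field) -> fires no rule on User under this dialect and leaves the result unchanged
  field signature in record Meta: type bytes changed to float32 -> affects the rule determinations only; this particular User value decodes identically
  removed field duration from record Meta (its key 5 joins the reserved list) -> fires no rule on User under this dialect and leaves the result unchanged
  removed field extras from record User (its key 9 joins the reserved list) -> fires no rule on User under this dialect and leaves the result unchanged


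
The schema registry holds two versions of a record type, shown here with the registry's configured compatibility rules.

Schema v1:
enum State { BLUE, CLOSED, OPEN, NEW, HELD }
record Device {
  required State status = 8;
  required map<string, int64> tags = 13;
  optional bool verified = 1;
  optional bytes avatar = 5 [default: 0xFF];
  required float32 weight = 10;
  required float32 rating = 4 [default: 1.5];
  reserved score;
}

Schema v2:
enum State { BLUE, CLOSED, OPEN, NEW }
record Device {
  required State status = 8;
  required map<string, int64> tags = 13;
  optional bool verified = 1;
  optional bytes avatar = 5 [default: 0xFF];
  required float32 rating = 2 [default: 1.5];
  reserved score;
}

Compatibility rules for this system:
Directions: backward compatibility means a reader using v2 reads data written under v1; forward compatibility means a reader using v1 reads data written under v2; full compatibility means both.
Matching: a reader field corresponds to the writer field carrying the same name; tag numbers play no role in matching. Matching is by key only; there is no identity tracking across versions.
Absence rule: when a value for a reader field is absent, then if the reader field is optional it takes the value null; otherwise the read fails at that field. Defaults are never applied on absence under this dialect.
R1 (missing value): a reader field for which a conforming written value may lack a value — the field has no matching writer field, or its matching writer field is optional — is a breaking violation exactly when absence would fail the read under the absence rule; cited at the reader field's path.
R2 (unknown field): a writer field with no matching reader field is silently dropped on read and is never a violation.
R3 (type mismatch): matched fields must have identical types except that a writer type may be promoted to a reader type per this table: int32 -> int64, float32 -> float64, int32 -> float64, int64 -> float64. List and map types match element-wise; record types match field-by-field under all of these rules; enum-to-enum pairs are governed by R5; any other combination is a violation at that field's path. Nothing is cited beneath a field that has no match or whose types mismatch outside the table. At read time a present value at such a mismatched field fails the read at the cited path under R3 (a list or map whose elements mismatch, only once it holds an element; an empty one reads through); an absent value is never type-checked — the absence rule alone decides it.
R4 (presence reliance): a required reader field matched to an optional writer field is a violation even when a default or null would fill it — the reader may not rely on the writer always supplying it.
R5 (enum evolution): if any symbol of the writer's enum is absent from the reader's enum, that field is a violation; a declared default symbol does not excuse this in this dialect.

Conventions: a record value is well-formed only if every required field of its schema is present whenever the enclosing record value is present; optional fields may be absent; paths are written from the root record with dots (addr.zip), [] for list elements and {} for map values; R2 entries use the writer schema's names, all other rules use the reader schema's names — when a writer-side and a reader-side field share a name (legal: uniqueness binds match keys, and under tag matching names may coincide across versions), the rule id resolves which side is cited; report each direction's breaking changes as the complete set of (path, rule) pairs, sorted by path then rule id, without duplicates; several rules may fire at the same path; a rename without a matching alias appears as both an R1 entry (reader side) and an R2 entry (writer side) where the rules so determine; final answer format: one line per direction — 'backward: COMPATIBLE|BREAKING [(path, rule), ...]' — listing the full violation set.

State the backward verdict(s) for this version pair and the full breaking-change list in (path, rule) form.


backward: BREAKING [(status, R5)]

arrows below run writer -> reader for Device
backward for Device (reader v2, writer v1):
  status: State -> State, writer required; from status
  tags: map<string, int64> -> map<string, int64>, writer required; from tags
  verified: bool -> bool, writer optional; from verified
  avatar: bytes -> bytes, writer optional; from avatar
  rating: float32 -> float32, writer required; from rating
  writer field weight has no reader counterpart
  violation R5 at status
  => backward verdict for Device: BREAKING, 1 violation(s)
remaining Device differences; none change what is asked:
  removed field weight from record Device -> its effect on Device is confined to the forward direction, not asked
  field rating in record Device: tag 4 changed to 2 -> triggers nothing under Device's printed rules — same verdict


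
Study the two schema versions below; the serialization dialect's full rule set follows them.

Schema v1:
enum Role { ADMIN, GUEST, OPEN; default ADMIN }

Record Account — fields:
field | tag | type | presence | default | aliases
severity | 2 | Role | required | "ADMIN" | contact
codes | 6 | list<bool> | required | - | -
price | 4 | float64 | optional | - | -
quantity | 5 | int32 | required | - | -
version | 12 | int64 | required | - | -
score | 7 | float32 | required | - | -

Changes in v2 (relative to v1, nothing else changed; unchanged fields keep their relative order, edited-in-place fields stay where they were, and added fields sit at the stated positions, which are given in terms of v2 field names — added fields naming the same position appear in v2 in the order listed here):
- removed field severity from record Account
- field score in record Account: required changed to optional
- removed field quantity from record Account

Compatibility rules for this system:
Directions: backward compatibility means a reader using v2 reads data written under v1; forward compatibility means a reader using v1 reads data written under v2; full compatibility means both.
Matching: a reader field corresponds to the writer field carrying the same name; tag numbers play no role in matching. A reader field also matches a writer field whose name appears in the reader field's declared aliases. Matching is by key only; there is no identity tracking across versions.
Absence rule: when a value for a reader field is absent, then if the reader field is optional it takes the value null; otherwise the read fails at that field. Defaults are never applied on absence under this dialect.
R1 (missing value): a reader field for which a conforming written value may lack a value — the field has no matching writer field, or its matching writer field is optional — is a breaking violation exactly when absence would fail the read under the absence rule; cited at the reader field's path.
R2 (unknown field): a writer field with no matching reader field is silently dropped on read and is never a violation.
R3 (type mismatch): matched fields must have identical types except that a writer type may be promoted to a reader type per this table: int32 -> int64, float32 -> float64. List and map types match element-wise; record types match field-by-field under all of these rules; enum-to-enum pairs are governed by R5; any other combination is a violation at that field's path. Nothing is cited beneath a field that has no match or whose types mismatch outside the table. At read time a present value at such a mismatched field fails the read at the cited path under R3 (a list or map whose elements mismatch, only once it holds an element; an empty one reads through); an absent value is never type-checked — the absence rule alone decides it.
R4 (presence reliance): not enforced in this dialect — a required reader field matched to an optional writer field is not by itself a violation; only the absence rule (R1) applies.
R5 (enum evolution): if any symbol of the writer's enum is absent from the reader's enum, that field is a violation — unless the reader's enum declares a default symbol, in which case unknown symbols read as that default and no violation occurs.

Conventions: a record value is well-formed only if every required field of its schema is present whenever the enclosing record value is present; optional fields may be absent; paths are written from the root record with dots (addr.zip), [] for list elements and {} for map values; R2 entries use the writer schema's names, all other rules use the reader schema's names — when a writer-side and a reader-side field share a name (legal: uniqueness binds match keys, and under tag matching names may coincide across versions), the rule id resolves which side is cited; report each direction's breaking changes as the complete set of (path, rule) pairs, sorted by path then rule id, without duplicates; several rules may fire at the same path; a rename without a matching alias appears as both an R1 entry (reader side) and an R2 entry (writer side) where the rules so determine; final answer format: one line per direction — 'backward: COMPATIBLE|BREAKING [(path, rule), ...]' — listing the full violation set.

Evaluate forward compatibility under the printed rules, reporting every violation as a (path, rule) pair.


forward: BREAKING [(quantity, R1), (score, R1), (severity, R1)]

in Account below, arrows point writer -> reader
forward pass over Account, reader schema v1, writer schema v2:
  severity: no writer-side match
  codes: paired with writer codes (list<bool> -> list<bool>; writer required)
  price: paired with writer price (float64 -> float64; writer optional)
  quantity: no writer-side match
  version: paired with writer version (int64 -> int64; writer required)
  score: paired with writer score (float32 -> float32; writer optional)
  rule R1 violated at quantity
  rule R1 violated at score
  rule R1 violated at severity
  => forward: BREAKING (3)


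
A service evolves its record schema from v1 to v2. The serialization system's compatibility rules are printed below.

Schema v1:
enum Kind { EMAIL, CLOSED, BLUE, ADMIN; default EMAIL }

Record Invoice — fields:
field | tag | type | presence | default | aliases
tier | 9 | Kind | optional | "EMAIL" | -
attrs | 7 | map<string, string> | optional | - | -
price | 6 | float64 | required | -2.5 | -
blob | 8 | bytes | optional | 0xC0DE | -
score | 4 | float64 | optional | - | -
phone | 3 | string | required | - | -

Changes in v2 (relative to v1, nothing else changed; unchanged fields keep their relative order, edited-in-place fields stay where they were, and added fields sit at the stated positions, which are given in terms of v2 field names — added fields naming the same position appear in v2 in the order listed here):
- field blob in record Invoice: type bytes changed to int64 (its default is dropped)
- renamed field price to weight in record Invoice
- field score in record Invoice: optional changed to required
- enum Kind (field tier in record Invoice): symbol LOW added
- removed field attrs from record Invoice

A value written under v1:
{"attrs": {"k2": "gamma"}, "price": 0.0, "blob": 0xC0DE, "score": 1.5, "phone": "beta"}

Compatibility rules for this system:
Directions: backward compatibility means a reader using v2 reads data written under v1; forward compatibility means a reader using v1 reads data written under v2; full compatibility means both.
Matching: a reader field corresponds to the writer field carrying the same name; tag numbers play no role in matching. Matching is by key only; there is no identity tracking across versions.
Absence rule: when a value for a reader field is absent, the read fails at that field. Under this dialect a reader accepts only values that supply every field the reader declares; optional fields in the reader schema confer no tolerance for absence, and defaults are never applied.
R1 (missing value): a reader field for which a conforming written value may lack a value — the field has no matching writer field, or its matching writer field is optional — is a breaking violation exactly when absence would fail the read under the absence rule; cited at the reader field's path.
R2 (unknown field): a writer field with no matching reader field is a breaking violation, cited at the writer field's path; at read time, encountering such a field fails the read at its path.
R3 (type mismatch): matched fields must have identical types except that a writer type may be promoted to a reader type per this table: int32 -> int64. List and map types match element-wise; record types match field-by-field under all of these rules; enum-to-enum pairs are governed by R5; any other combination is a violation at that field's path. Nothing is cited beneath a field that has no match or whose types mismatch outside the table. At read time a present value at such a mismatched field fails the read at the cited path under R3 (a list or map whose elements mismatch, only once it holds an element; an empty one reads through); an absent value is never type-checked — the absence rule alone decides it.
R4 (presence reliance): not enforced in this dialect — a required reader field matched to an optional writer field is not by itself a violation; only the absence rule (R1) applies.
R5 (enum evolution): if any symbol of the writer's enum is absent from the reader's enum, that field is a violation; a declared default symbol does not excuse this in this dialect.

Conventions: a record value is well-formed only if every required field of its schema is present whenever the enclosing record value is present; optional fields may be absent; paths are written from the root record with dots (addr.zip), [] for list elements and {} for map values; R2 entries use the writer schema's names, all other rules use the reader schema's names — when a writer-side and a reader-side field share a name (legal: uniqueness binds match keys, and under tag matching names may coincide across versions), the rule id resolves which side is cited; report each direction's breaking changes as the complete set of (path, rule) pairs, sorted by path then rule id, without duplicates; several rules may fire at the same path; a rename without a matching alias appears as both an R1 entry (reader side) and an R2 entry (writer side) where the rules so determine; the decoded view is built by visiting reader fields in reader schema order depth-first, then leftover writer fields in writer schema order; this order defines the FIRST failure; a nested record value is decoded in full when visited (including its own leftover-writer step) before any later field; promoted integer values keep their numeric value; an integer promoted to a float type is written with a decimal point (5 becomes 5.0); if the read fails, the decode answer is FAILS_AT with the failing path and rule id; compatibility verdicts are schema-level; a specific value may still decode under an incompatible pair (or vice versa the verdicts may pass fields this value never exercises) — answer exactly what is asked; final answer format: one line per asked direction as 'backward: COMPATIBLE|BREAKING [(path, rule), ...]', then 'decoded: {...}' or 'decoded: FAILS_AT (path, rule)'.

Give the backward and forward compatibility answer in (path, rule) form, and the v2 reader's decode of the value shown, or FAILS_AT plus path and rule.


the writer's type comes first in each Invoice pair
backward pass over Invoice, reader schema v2, writer schema v1:
  Kind -> Kind, writer optional: tier aligns to tier
  weight: no writer match
  bytes -> int64, writer optional: blob aligns to blob
  float64 -> float64, writer optional: score aligns to score
  string -> string, writer required: phone aligns to phone
  writer field attrs has no reader counterpart
  writer field price has no reader counterpart
  violation R2 at attrs
  violation R1 at blob
  violation R3 at blob
  violation R2 at price
  violation R1 at score
  violation R1 at tier
  violation R1 at weight
  => backward: BREAKING (7)
forward pass over Invoice, reader schema v1, writer schema v2:
  Kind -> Kind, writer optional: tier aligns to tier
  attrs: no writer match
  price: no writer match
  int64 -> bytes, writer optional: blob aligns to blob
  float64 -> float64, writer required: score aligns to score
  string -> string, writer required: phone aligns to phone
  writer field weight has no reader counterpart
  violation R1 at attrs
  violation R1 at blob
  violation R3 at blob
  violation R1 at price
  violation R1 at tier
  violation R5 at tier
  violation R2 at weight
  => forward: BREAKING (7)
decode walk for Invoice under reader schema v2:
  read fails at tier under R1 (no fill)
  => FAILS_AT (tier, R1)

backward: BREAKING [(attrs, R2), (blob, R1), (blob, R3), (price, R2), (score, R1), (tier, R1), (weight, R1)]; forward: BREAKING [(attrs, R1), (blob, R1), (blob, R3), (price, R1), (tier, R1), (tier, R5), (weight, R2)]; decoded: FAILS_AT (tier, R1)


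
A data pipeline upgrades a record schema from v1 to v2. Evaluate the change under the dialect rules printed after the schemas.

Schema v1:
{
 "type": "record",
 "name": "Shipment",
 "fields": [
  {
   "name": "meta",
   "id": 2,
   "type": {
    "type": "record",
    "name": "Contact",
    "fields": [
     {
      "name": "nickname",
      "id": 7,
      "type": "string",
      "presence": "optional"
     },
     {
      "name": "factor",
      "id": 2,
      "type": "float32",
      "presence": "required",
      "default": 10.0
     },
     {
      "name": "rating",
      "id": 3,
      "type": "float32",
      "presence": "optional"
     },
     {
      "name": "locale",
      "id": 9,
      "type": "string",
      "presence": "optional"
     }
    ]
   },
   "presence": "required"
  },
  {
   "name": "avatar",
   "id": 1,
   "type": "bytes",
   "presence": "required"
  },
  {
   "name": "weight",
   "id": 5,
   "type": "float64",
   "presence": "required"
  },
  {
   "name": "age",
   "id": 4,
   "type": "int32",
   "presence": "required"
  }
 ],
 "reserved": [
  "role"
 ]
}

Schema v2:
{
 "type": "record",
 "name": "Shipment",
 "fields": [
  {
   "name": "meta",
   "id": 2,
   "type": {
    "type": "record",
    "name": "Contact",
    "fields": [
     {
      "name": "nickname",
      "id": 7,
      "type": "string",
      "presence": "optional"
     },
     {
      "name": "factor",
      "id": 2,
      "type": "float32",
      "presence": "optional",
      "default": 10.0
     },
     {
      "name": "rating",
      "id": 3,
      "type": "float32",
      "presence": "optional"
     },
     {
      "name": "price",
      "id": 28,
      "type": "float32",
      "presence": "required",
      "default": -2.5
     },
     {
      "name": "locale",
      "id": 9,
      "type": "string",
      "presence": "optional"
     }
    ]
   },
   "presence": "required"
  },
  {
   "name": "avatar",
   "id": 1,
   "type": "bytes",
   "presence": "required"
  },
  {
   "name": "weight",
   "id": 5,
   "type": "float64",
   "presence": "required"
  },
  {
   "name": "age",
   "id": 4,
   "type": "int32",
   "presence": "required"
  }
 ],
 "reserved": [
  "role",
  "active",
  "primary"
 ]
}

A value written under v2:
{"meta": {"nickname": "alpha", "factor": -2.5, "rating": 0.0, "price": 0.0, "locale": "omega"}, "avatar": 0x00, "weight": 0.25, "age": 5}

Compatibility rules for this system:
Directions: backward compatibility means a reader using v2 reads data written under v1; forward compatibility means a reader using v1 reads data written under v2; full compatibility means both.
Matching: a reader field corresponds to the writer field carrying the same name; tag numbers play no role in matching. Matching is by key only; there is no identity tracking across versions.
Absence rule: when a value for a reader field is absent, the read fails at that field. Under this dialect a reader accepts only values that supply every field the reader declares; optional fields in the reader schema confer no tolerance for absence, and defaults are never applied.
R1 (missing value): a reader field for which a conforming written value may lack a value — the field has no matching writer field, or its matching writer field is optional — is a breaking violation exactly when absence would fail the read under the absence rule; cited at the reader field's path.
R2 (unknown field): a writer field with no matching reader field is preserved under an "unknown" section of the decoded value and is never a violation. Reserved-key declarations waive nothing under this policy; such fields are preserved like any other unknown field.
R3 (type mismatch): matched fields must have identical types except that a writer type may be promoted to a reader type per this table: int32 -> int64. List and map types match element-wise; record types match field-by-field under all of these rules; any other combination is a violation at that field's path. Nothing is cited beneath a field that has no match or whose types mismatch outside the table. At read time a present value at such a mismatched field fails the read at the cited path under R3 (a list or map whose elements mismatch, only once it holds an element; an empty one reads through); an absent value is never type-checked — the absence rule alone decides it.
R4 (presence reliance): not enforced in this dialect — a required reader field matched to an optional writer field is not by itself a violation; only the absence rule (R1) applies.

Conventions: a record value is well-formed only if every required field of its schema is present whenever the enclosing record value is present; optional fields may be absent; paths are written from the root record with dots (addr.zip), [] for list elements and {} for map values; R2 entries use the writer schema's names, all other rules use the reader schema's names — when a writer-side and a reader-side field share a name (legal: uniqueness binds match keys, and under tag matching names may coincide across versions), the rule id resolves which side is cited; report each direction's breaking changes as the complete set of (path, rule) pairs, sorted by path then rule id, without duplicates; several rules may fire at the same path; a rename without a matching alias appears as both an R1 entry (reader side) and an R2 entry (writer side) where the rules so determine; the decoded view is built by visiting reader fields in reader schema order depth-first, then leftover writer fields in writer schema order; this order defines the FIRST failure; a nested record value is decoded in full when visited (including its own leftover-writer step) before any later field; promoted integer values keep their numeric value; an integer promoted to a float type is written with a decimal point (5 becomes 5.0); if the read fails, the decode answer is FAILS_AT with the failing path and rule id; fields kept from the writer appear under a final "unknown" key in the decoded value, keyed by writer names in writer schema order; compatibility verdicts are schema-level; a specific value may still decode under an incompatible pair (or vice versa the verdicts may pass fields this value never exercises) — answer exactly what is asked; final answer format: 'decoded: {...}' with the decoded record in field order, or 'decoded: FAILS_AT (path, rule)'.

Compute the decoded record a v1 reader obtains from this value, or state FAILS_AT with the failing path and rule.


in Shipment below, arrows point writer -> reader
decoding the Shipment value with the v1 reader:
  meta.nickname := "alpha"
  meta.factor := -2.5
  meta.rating := 0.0
  meta.locale := "omega"
  writer meta.price: kept under "unknown"
  avatar := 0x00
  weight := 0.25
  age := 5
  => decoded: {"meta": {"nickname": "alpha", "factor": -2.5, "rating": 0.0, "locale": "omega", "unknown": {"price": 0.0}}, "avatar": 0x00, "weight": 0.25, "age": 5}
remaining Shipment differences; none change what is asked:
  field factor in record Contact: required changed to optional -> changes Shipment's schema-level verdicts only — the decode of this value is the same

decoded: {"meta": {"nickname": "alpha", "factor": -2.5, "rating": 0.0, "locale": "omega", "unknown": {"price": 0.0}}, "avatar": 0x00, "weight": 0.25, "age": 5}
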